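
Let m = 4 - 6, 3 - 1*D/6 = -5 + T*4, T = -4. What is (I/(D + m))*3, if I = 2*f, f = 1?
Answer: 3/71 ≈ 0.042253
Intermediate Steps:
I = 2 (I = 2*1 = 2)
D = 144 (D = 18 - 6*(-5 - 4*4) = 18 - 6*(-5 - 16) = 18 - 6*(-21) = 18 + 126 = 144)
m = -2
(I/(D + m))*3 = (2/(144 - 2))*3 = (2/142)*3 = (2*(1/142))*3 = (1/71)*3 = 3/71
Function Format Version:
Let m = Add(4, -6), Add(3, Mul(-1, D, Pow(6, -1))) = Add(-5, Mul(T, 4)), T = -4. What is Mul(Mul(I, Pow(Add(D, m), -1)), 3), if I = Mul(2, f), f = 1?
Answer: Rational(3, 71) ≈ 0.042253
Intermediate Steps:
I = 2 (I = Mul(2, 1) = 2)
D = 144 (D = Add(18, Mul(-6, Add(-5, Mul(-4, 4)))) = Add(18, Mul(-6, Add(-5, -16))) = Add(18, Mul(-6, -21)) = Add(18, 126) = 144)
m = -2
Mul(Mul(I, Pow(Add(D, m), -1)), 3) = Mul(Mul(2, Pow(Add(144, -2), -1)), 3) = Mul(Mul(2, Pow(142, -1)), 3) = Mul(Mul(2, Rational(1, 142)), 3) = Mul(Rational(1, 71), 3) = Rational(3, 71)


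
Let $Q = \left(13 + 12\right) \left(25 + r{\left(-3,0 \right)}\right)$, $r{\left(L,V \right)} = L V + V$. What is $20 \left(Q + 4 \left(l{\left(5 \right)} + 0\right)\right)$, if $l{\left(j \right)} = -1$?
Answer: $12420$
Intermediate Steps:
$r{\left(L,V \right)} = V + L V$
$Q = 625$ ($Q = \left(13 + 12\right) \left(25 + 0 \left(1 - 3\right)\right) = 25 \left(25 + 0 \left(-2\right)\right) = 25 \left(25 + 0\right) = 25 \cdot 25 = 625$)
$20 \left(Q + 4 \left(l{\left(5 \right)} + 0\right)\right) = 20 \left(625 + 4 \left(-1 + 0\right)\right) = 20 \left(625 + 4 \left(-1\right)\right) = 20 \left(625 - 4\right) = 20 \cdot 621 = 12420$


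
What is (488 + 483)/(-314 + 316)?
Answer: 971/2 ≈ 485.50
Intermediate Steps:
(488 + 483)/(-314 + 316) = 971/2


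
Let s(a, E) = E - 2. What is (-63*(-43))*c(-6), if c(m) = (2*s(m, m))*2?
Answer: -86688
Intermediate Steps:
s(a, E) = -2 + E
c(m) = -8 + 4*m (c(m) = (2*(-2 + m))*2 = (-4 + 2*m)*2 = -8 + 4*m)
(-63*(-43))*c(-6) = (-63*(-43))*(-8 + 4*(-6)) = 2709*(-8 - 24) = 2709*(-32) = -86688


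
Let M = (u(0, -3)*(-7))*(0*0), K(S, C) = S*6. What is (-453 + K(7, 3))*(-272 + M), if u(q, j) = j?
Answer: 111792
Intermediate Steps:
K(S, C) = 6*S
M = 0 (M = (-3*(-7))*(0*0) = 21*0 = 0)
(-453 + K(7, 3))*(-272 + M) = (-453 + 6*7)*(-272 + 0) = (-453 + 42)*(-272) = -411*(-272) = 111792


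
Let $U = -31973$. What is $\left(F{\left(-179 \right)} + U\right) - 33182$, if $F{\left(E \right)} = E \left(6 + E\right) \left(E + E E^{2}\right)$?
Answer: $-177611851061$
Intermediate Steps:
$F{\left(E \right)} = E \left(6 + E\right) \left(E + E^{3}\right)$
$\left(F{\left(-179 \right)} + U\right) - 33182 = \left(\left(-179\right)^{2} \left(6 - 179 + \left(-179\right)^{3} + 6 \left(-179\right)^{2}\right) - 31973\right) - 33182 = \left(32041 \left(6 - 179 - 5735339 + 6 \cdot 32041\right) - 31973\right) - 33182 = \left(32041 \left(6 - 179 - 5735339 + 192246\right) - 31973\right) - 33182 = \left(32041 \left(-5543266\right) - 31973\right) - 33182 = \left(-177611785906 - 31973\right) - 33182 = -177611817879 - 33182 = -177611851061$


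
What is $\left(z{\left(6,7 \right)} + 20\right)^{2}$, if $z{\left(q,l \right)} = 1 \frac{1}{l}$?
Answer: $\frac{19881}{49} \approx 405.73$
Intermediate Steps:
$z{\left(q,l \right)} = \frac{1}{l}$
$\left(z{\left(6,7 \right)} + 20\right)^{2} = \left(\frac{1}{7} + 20\right)^{2} = \left(\frac{141}{7}\right)^{2} = \frac{19881}{49}$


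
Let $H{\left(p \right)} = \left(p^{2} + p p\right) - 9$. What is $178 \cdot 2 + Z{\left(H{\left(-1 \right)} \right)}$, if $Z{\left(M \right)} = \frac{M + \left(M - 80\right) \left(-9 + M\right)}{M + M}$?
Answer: $\frac{3599}{14} \approx 257.07$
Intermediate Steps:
$H{\left(p \right)} = -9 + 2 p^{2}$ ($H{\left(p \right)} = \left(p^{2} + p^{2}\right) - 9 = 2 p^{2} - 9 = -9 + 2 p^{2}$)
$Z{\left(M \right)} = \frac{M + \left(-80 + M\right) \left(-9 + M\right)}{2 M}$
$178 \cdot 2 + Z{\left(H{\left(-1 \right)} \right)} = 178 \cdot 2 + \left(-44 + \frac{-9 + 2 \left(-1\right)^{2}}{2} + \frac{360}{-9 + 2 \left(-1\right)^{2}}\right) = 356 + \left(-44 + \frac{-9 + 2 \cdot 1}{2} + \frac{360}{-9 + 2 \cdot 1}\right) = 356 + \left(-44 + \frac{-9 + 2}{2} + \frac{360}{-9 + 2}\right) = 356 + \left(-44 + \frac{1}{2} \left(-7\right) + \frac{360}{-7}\right) = 356 - \frac{1385}{14} = \frac{3599}{14}$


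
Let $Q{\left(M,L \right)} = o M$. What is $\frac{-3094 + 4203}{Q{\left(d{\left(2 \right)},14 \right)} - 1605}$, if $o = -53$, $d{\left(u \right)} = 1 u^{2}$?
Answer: $- \frac{1109}{1817} \approx -0.61035$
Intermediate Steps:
$d{\left(u \right)} = u^{2}$
$Q{\left(M,L \right)} = - 53 M$
$\frac{-3094 + 4203}{Q{\left(d{\left(2 \right)},14 \right)} - 1605} = \frac{-3094 + 4203}{- 53 \cdot 2^{2} - 1605} = \frac{1109}{\left(-53\right) 4 - 1605} = \frac{1109}{-212 - 1605} = \frac{1109}{-1817} = 1109 \left(- \frac{1}{1817}\right) = - \frac{1109}{1817}$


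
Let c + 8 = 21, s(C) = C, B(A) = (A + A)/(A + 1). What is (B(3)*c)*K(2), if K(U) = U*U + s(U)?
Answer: 117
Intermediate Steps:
B(A) = 2*A/(1 + A) (B(A) = (2*A)/(1 + A) = 2*A/(1 + A))
c = 13 (c = -8 + 21 = 13)
K(U) = U + U² (K(U) = U*U + U = U² + U = U + U²)
(B(3)*c)*K(2) = ((2*3/(1 + 3))*13)*(2*(1 + 2)) = ((2*3/4)*13)*(2*3) = ((2*3*(¼))*13)*6 = ((3/2)*13)*6 = (39/2)*6 = 117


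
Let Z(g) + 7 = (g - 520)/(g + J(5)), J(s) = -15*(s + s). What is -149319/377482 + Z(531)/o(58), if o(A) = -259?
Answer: -1961722487/5321363754 ≈ -0.36865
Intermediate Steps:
J(s) = -30*s
Z(g) = -7 + (-520 + g)/(-150 + g) (Z(g) = -7 + (g - 520)/(g - 30*5) = -7 + (-520 + g)/(g - 150) = -7 + (-520 + g)/(-150 + g))
-149319/377482 + Z(531)/o(58) = -149319/377482 + (2*(265 - 3*531)/(-150 + 531))/(-259) = -149319*1/377482 + (2*(265 - 1593)/381)*(-1/259) = -149319/377482 + (2*(1/381)*(-1328))*(-1/259) = -149319/377482 - 2656/381*(-1/259) = -149319/377482 + 2656/98679 = -1961722487/5321363754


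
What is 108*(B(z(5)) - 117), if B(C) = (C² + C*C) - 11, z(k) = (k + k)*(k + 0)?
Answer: 526176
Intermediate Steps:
z(k) = 2*k² (z(k) = (2*k)*k = 2*k²)
B(C) = -11 + 2*C² (B(C) = (C² + C²) - 11 = 2*C² - 11 = -11 + 2*C²)
108*(B(z(5)) - 117) = 108*((-11 + 2*(2*5²)²) - 117) = 108*((-11 + 2*(2*25)²) - 117) = 108*((-11 + 2*50²) - 117) = 108*((-11 + 2*2500) - 117) = 108*((-11 + 5000) - 117) = 108*(4989 - 117) = 108*4872 = 526176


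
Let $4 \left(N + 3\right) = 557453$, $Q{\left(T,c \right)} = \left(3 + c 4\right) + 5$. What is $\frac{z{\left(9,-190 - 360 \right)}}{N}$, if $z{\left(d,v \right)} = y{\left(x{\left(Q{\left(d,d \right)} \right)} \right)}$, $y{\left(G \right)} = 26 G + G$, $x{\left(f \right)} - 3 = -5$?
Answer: $- \frac{216}{557441} \approx -0.00038749$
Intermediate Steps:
$Q{\left(T,c \right)} = 8 + 4 c$ ($Q{\left(T,c \right)} = \left(3 + 4 c\right) + 5 = 8 + 4 c$)
$x{\left(f \right)} = -2$ ($x{\left(f \right)} = 3 - 5 = -2$)
$N = \frac{557441}{4}$ ($N = -3 + \frac{1}{4} \cdot 557453 = -3 + \frac{557453}{4} = \frac{557441}{4} \approx 1.3936 \cdot 10^{5}$)
$y{\left(G \right)} = 27 G$
$z{\left(d,v \right)} = -54$ ($z{\left(d,v \right)} = 27 \left(-2\right) = -54$)
$\frac{z{\left(9,-190 - 360 \right)}}{N} = - \frac{54}{\frac{557441}{4}} = \left(-54\right) \frac{4}{557441} = - \frac{216}{557441}$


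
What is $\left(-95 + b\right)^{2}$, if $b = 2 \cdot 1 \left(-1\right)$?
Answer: $9409$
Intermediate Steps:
$b = -2$ ($b = 2 \left(-1\right) = -2$)
$\left(-95 + b\right)^{2} = \left(-95 - 2\right)^{2} = \left(-97\right)^{2} = 9409$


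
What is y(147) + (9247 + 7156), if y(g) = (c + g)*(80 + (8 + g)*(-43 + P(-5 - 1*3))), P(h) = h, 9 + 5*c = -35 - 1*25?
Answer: -1025887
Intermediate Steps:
c = -69/5 (c = -9/5 + (-35 - 1*25)/5 = -9/5 + (-35 - 25)/5 = -9/5 + (⅕)*(-60) = -9/5 - 12 = -69/5 ≈ -13.800)
y(g) = (-328 - 51*g)*(-69/5 + g) (y(g) = (-69/5 + g)*(80 + (8 + g)*(-43 + (-5 - 1*3))) = (-69/5 + g)*(80 + (8 + g)*(-43 + (-5 - 3))) = (-69/5 + g)*(80 + (8 + g)*(-43 - 8)) = (-69/5 + g)*(80 + (8 + g)*(-51)) = (-69/5 + g)*(80 + (-408 - 51*g)) = (-69/5 + g)*(-328 - 51*g) = (-328 - 51*g)*(-69/5 + g))
y(147) + (9247 + 7156) = (22632/5 - 51*147² + (1879/5)*147) + (9247 + 7156) = (22632/5 - 51*21609 + 276213/5) + 16403 = (22632/5 - 1102059 + 276213/5) + 16403 = -1042290 + 16403 = -1025887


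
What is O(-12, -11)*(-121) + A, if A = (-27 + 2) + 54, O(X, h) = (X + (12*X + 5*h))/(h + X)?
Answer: -24864/23 ≈ -1081.0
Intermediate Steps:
O(X, h) = (5*h + 13*X)/(X + h) (O(X, h) = (X + (5*h + 12*X))/(X + h) = (5*h + 13*X)/(X + h))
A = 29 (A = -25 + 54 = 29)
O(-12, -11)*(-121) + A = ((5*(-11) + 13*(-12))/(-12 - 11))*(-121) + 29 = ((-55 - 156)/(-23))*(-121) + 29 = -1/23*(-211)*(-121) + 29 = (211/23)*(-121) + 29 = -25531/23 + 29 = -24864/23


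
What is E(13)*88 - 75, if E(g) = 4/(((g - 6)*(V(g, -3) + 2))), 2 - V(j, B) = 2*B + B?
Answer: -6473/91 ≈ -71.132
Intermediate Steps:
V(j, B) = 2 - 3*B (V(j, B) = 2 - (2*B + B) = 2 - 3*B)
E(g) = 4/(-78 + 13*g) (E(g) = 4/(((g - 6)*((2 - 3*(-3)) + 2))) = 4/(((-6 + g)*((2 + 9) + 2))) = 4/(((-6 + g)*(11 + 2))) = 4/(((-6 + g)*13)) = 4/(-78 + 13*g))
E(13)*88 - 75 = (4/(13*(-6 + 13)))*88 - 75 = ((4/13)/7)*88 - 75 = ((4/13)*(⅐))*88 - 75 = (4/91)*88 - 75 = 352/91 - 75 = -6473/91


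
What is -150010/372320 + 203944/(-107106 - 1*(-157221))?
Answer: 526266761/143529360 ≈ 3.6666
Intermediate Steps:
-150010/372320 + 203944/(-107106 - 1*(-157221)) = -150010*1/372320 + 203944/(-107106 + 157221) = -15001/37232 + 203944/50115 = -15001/37232 + 203944*(1/50115) = -15001/37232 + 15688/3855 = 526266761/143529360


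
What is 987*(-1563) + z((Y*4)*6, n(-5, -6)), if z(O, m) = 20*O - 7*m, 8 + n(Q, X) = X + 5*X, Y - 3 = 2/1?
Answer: -1539973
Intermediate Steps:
Y = 5 (Y = 3 + 2/1 = 3 + 2*1 = 3 + 2 = 5)
n(Q, X) = -8 + 6*X (n(Q, X) = -8 + (X + 5*X) = -8 + 6*X)
z(O, m) = -7*m + 20*O
987*(-1563) + z((Y*4)*6, n(-5, -6)) = 987*(-1563) + (-7*(-8 + 6*(-6)) + 20*((5*4)*6)) = -1542681 + (-7*(-8 - 36) + 20*(20*6)) = -1542681 + (-7*(-44) + 20*120) = -1542681 + (308 + 2400) = -1542681 + 2708 = -1539973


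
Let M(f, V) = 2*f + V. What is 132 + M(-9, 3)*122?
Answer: -1698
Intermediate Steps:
M(f, V) = V + 2*f
132 + M(-9, 3)*122 = 132 + (3 + 2*(-9))*122 = 132 + (3 - 18)*122 = 132 - 15*122 = 132 - 1830 = -1698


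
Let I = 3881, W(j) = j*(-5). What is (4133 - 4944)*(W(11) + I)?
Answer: -3102886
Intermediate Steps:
W(j) = -5*j
(4133 - 4944)*(W(11) + I) = (4133 - 4944)*(-5*11 + 3881) = -811*(-55 + 3881) = -811*3826 = -3102886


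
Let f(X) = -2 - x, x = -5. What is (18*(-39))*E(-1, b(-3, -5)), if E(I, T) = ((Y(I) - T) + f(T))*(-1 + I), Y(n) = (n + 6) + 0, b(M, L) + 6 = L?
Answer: 26676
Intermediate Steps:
b(M, L) = -6 + L
f(X) = 3 (f(X) = -2 - 1*(-5) = -2 + 5 = 3)
Y(n) = 6 + n (Y(n) = (6 + n) + 0 = 6 + n)
E(I, T) = (-1 + I)*(9 + I - T) (E(I, T) = (((6 + I) - T) + 3)*(-1 + I) = ((6 + I - T) + 3)*(-1 + I) = (9 + I - T)*(-1 + I) = (-1 + I)*(9 + I - T))
(18*(-39))*E(-1, b(-3, -5)) = (18*(-39))*(-9 + (-6 - 5) + (-1)² + 8*(-1) - 1*(-1)*(-6 - 5)) = -702*(-9 - 11 + 1 - 8 - 1*(-1)*(-11)) = -702*(-9 - 11 + 1 - 8 - 11) = -702*(-38) = 26676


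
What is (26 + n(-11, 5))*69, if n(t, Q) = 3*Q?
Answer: 2829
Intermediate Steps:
(26 + n(-11, 5))*69 = (26 + 3*5)*69 = (26 + 15)*69 = 41*69 = 2829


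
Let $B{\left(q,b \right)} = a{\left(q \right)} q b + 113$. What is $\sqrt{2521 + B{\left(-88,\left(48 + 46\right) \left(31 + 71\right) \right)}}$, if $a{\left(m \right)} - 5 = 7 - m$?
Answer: $i \sqrt{84371766} \approx 9185.4 i$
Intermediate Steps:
$a{\left(m \right)} = 12 - m$ ($a{\left(m \right)} = 5 - \left(-7 + m\right) = 12 - m$)
$B{\left(q,b \right)} = 113 + b q \left(12 - q\right)$ ($B{\left(q,b \right)} = \left(12 - q\right) q b + 113 = q \left(12 - q\right) b + 113 = b q \left(12 - q\right) + 113 = 113 + b q \left(12 - q\right)$)
$\sqrt{2521 + B{\left(-88,\left(48 + 46\right) \left(31 + 71\right) \right)}} = \sqrt{2521 + \left(113 - \left(48 + 46\right) \left(31 + 71\right) \left(-88\right) \left(-12 - 88\right)\right)} = \sqrt{2521 + \left(113 - 94 \cdot 102 \left(-88\right) \left(-100\right)\right)} = \sqrt{2521 + \left(113 - 9588 \left(-88\right) \left(-100\right)\right)} = \sqrt{2521 + \left(113 - 84374400\right)} = \sqrt{2521 - 84374287} = \sqrt{-84371766} = i \sqrt{84371766}$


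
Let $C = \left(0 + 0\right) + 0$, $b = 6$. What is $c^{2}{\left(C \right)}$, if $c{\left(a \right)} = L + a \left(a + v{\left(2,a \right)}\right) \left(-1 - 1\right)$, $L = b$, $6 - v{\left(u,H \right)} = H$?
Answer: $36$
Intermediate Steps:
$v{\left(u,H \right)} = 6 - H$
$C = 0$ ($C = 0 + 0 = 0$)
$L = 6$
$c{\left(a \right)} = 6 - 12 a$ ($c{\left(a \right)} = 6 + a \left(a - \left(-6 + a\right)\right) \left(-1 - 1\right) = 6 + a 6 \left(-2\right) = 6 + a \left(-12\right) = 6 - 12 a$)
$c^{2}{\left(C \right)} = \left(6 - 0\right)^{2} = \left(6 + 0\right)^{2} = 6^{2} = 36$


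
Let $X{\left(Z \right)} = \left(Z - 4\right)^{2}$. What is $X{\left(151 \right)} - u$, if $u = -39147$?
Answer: $60756$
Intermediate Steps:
$X{\left(Z \right)} = \left(-4 + Z\right)^{2}$
$X{\left(151 \right)} - u = \left(-4 + 151\right)^{2} - -39147 = 147^{2} + 39147 = 21609 + 39147 = 60756$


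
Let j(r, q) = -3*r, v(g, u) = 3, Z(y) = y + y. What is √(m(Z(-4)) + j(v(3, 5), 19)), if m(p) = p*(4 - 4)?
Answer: 3*I ≈ 3.0*I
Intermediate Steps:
Z(y) = 2*y
m(p) = 0 (m(p) = p*0 = 0)
√(m(Z(-4)) + j(v(3, 5), 19)) = √(0 - 3*3) = √(0 - 9) = √(-9) = 3*I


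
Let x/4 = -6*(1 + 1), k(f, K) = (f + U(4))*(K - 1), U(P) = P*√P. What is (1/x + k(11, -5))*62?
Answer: -169663/24 ≈ -7069.3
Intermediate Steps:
U(P) = P^(3/2)
k(f, K) = (-1 + K)*(8 + f) (k(f, K) = (f + 4^(3/2))*(K - 1) = (f + 8)*(-1 + K) = (8 + f)*(-1 + K) = (-1 + K)*(8 + f))
x = -48 (x = 4*(-6*(1 + 1)) = 4*(-6*2) = 4*(-12) = -48)
(1/x + k(11, -5))*62 = (1/(-48) + (-8 - 1*11 + 8*(-5) - 5*11))*62 = (-1/48 + (-8 - 11 - 40 - 55))*62 = (-1/48 - 114)*62 = -5473/48*62 = -169663/24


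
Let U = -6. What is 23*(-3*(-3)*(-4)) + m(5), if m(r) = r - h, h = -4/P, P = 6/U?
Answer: -827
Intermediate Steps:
P = -1 (P = 6/(-6) = 6*(-⅙) = -1)
h = 4 (h = -4/(-1) = -4*(-1) = 4)
m(r) = -4 + r (m(r) = r - 1*4 = r - 4 = -4 + r)
23*(-3*(-3)*(-4)) + m(5) = 23*(-3*(-3)*(-4)) + (-4 + 5) = 23*(9*(-4)) + 1 = 23*(-36) + 1 = -828 + 1 = -827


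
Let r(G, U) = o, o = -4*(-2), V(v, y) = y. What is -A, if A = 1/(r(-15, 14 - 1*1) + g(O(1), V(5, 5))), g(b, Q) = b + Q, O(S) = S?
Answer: -1/14 ≈ -0.071429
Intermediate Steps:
o = 8
r(G, U) = 8
g(b, Q) = Q + b
A = 1/14 (A = 1/(8 + (5 + 1)) = 1/(8 + 6) = 1/14 ≈ 0.071429)
-A = -1*1/14 = -1/14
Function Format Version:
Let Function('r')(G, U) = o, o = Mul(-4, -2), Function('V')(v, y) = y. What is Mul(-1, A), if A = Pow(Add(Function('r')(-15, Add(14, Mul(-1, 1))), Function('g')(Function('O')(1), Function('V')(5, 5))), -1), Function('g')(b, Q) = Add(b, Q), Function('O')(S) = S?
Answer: Rational(-1, 14) ≈ -0.071429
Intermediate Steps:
o = 8
Function('r')(G, U) = 8
Function('g')(b, Q) = Add(Q, b)
A = Rational(1, 14) (A = Pow(Add(8, Add(5, 1)), -1) = Pow(Add(8, 6), -1) = Pow(14, -1) = Rational(1, 14) ≈ 0.071429)
Mul(-1, A) = Mul(-1, Rational(1, 14)) = Rational(-1, 14)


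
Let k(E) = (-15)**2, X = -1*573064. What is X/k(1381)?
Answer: -573064/225 ≈ -2546.9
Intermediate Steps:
X = -573064
k(E) = 225
X/k(1381) = -573064/225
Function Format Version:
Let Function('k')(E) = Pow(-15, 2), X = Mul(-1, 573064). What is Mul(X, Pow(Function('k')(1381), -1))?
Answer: Rational(-573064, 225) ≈ -2546.9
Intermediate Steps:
X = -573064
Function('k')(E) = 225
Mul(X, Pow(Function('k')(1381), -1)) = Mul(-573064, Pow(225, -1)) = Mul(-573064, Rational(1, 225)) = Rational(-573064, 225)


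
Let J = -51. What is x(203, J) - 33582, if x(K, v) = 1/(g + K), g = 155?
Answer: -12022355/358 ≈ -33582.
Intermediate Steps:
x(K, v) = 1/(155 + K)
x(203, J) - 33582 = 1/(155 + 203) - 33582 = 1/358 - 33582 = -12022355/358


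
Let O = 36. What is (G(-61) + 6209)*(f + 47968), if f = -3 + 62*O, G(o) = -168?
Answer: 303240077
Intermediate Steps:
f = 2229 (f = -3 + 62*36 = -3 + 2232 = 2229)
(G(-61) + 6209)*(f + 47968) = (-168 + 6209)*(2229 + 47968) = 6041*50197 = 303240077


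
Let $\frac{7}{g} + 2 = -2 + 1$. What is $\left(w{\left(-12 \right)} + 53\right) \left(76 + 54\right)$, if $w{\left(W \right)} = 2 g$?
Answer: $\frac{18850}{3} \approx 6283.3$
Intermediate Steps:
$g = - \frac{7}{3}$ ($g = \frac{7}{-2 + \left(-2 + 1\right)} = \frac{7}{-2 - 1} = \frac{7}{-3} = 7 \left(- \frac{1}{3}\right) = - \frac{7}{3} \approx -2.3333$)
$w{\left(W \right)} = - \frac{14}{3}$ ($w{\left(W \right)} = 2 \left(- \frac{7}{3}\right) = - \frac{14}{3}$)
$\left(w{\left(-12 \right)} + 53\right) \left(76 + 54\right) = \left(- \frac{14}{3} + 53\right) \left(76 + 54\right) = \frac{145}{3} \cdot 130 = \frac{18850}{3}$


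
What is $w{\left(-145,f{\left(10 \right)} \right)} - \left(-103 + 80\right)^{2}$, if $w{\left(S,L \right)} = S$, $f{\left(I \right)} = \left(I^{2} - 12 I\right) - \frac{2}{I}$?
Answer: $-674$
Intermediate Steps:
$f{\left(I \right)} = I^{2} - 12 I - \frac{2}{I}$
$w{\left(-145,f{\left(10 \right)} \right)} - \left(-103 + 80\right)^{2} = -145 - \left(-103 + 80\right)^{2} = -145 - \left(-23\right)^{2} = -145 - 529 = -674$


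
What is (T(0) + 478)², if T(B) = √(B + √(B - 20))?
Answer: (478 + √2*5^(¼)*√I)² ≈ 2.2991e+5 + 1434.0*I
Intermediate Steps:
T(B) = √(B + √(-20 + B))
(T(0) + 478)² = (√(0 + √(-20 + 0)) + 478)² = (√(0 + √(-20)) + 478)² = (√(0 + 2*I*√5) + 478)² = (√(2*I*√5) + 478)² = (√2*5^(¼)*√I + 478)² = (478 + √2*5^(¼)*√I)²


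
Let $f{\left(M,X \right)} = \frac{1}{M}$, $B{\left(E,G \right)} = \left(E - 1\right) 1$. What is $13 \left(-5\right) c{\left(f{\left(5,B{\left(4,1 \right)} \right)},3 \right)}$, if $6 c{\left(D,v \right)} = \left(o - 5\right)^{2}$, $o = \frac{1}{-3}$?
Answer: $- \frac{8320}{27} \approx -308.15$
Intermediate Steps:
$o = - \frac{1}{3} \approx -0.33333$
$B{\left(E,G \right)} = -1 + E$ ($B{\left(E,G \right)} = \left(-1 + E\right) 1 = -1 + E$)
$c{\left(D,v \right)} = \frac{128}{27}$ ($c{\left(D,v \right)} = \frac{\left(- \frac{1}{3} - 5\right)^{2}}{6} = \frac{\left(- \frac{16}{3}\right)^{2}}{6} = \frac{1}{6} \cdot \frac{256}{9} = \frac{128}{27}$)
$13 \left(-5\right) c{\left(f{\left(5,B{\left(4,1 \right)} \right)},3 \right)} = 13 \left(-5\right) \frac{128}{27} = \left(-65\right) \frac{128}{27} = - \frac{8320}{27}$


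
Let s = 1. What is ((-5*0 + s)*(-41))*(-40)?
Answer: 1640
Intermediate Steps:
((-5*0 + s)*(-41))*(-40) = ((-5*0 + 1)*(-41))*(-40) = ((0 + 1)*(-41))*(-40) = (1*(-41))*(-40) = -41*(-40) = 1640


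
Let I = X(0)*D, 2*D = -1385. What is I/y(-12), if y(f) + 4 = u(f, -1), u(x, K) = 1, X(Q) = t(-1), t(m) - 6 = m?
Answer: 6925/6 ≈ 1154.2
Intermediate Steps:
D = -1385/2 (D = (½)*(-1385) = -1385/2 ≈ -692.50)
t(m) = 6 + m
X(Q) = 5 (X(Q) = 6 - 1 = 5)
y(f) = -3 (y(f) = -4 + 1 = -3)
I = -6925/2 (I = 5*(-1385/2) = -6925/2 ≈ -3462.5)
I/y(-12) = -6925/2/(-3) = -6925/2*(-⅓) = 6925/6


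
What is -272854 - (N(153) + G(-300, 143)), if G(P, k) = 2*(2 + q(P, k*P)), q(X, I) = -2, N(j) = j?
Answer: -273007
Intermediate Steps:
G(P, k) = 0 (G(P, k) = 2*(2 - 2) = 2*0 = 0)
-272854 - (N(153) + G(-300, 143)) = -272854 - (153 + 0) = -272854 - 1*153 = -272854 - 153 = -273007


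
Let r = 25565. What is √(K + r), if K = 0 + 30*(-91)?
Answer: √22835 ≈ 151.11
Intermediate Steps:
K = -2730 (K = 0 - 2730 = -2730)
√(K + r) = √(-2730 + 25565) = √22835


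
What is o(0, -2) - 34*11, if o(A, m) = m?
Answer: -376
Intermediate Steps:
o(0, -2) - 34*11 = -2 - 34*11 = -2 - 374 = -376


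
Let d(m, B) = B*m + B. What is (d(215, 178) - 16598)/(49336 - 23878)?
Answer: 10925/12729 ≈ 0.85828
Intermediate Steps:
d(m, B) = B + B*m
(d(215, 178) - 16598)/(49336 - 23878) = (178*(1 + 215) - 16598)/(49336 - 23878) = (178*216 - 16598)/25458 = (38448 - 16598)*(1/25458) = 21850*(1/25458) = 10925/12729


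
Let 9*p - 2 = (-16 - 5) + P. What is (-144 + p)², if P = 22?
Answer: 185761/9 ≈ 20640.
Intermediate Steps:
p = ⅓ (p = 2/9 + ((-16 - 5) + 22)/9 = 2/9 + (-21 + 22)/9 = 2/9 + (⅑)*1 = 2/9 + ⅑ = ⅓ ≈ 0.33333)
(-144 + p)² = (-144 + ⅓)² = (-431/3)² = 185761/9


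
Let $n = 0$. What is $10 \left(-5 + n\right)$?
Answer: $-50$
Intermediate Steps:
$10 \left(-5 + n\right) = 10 \left(-5 + 0\right) = 10 \left(-5\right) = -50$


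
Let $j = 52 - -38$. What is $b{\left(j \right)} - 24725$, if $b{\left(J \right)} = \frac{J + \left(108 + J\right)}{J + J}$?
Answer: $- \frac{123617}{5} \approx -24723.0$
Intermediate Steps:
$j = 90$ ($j = 52 + 38 = 90$)
$b{\left(J \right)} = \frac{108 + 2 J}{2 J}$
$b{\left(j \right)} - 24725 = \frac{54 + 90}{90} - 24725 = \frac{1}{90} \cdot 144 - 24725 = \frac{8}{5} - 24725 = - \frac{123617}{5}$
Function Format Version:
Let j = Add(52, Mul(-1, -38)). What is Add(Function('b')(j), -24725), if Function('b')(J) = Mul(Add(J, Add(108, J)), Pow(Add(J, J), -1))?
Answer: Rational(-123617, 5) ≈ -24723.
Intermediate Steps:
j = 90 (j = Add(52, 38) = 90)
Function('b')(J) = Mul(Rational(1, 2), Pow(J, -1), Add(108, Mul(2, J))) (Function('b')(J) = Mul(Add(108, Mul(2, J)), Pow(Mul(2, J), -1)) = Mul(Add(108, Mul(2, J)), Mul(Rational(1, 2), Pow(J, -1))) = Mul(Rational(1, 2), Pow(J, -1), Add(108, Mul(2, J))))
Add(Function('b')(j), -24725) = Add(Mul(Pow(90, -1), Add(54, 90)), -24725) = Add(Mul(Rational(1, 90), 144), -24725) = Add(Rational(8, 5), -24725) = Rational(-123617, 5)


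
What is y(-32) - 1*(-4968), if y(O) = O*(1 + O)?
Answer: 5960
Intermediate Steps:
y(-32) - 1*(-4968) = -32*(1 - 32) - 1*(-4968) = -32*(-31) + 4968 = 992 + 4968 = 5960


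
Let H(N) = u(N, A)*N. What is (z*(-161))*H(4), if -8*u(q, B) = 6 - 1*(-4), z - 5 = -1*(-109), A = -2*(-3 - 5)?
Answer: 91770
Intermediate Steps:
A = 16 (A = -2*(-8) = 16)
z = 114 (z = 5 - 1*(-109) = 5 + 109 = 114)
u(q, B) = -5/4 (u(q, B) = -(6 - 1*(-4))/8 = -(6 + 4)/8 = -⅛*10 = -5/4)
H(N) = -5*N/4
(z*(-161))*H(4) = (114*(-161))*(-5/4*4) = -18354*(-5) = 91770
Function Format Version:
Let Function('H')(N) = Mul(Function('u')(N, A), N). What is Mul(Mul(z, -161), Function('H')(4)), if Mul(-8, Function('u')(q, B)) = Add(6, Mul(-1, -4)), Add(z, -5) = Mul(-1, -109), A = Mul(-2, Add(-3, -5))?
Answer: 91770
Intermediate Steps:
A = 16 (A = Mul(-2, -8) = 16)
z = 114 (z = Add(5, Mul(-1, -109)) = Add(5, 109) = 114)
Function('u')(q, B) = Rational(-5, 4) (Function('u')(q, B) = Mul(Rational(-1, 8), Add(6, Mul(-1, -4))) = Mul(Rational(-1, 8), Add(6, 4)) = Mul(Rational(-1, 8), 10) = Rational(-5, 4))
Function('H')(N) = Mul(Rational(-5, 4), N)
Mul(Mul(z, -161), Function('H')(4)) = Mul(Mul(114, -161), Mul(Rational(-5, 4), 4)) = Mul(-18354, -5) = 91770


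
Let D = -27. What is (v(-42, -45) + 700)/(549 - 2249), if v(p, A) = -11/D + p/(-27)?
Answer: -18953/45900 ≈ -0.41292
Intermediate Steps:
v(p, A) = 11/27 - p/27 (v(p, A) = -11/(-27) + p/(-27) = -11*(-1/27) + p*(-1/27) = 11/27 - p/27)
(v(-42, -45) + 700)/(549 - 2249) = ((11/27 - 1/27*(-42)) + 700)/(549 - 2249) = ((11/27 + 14/9) + 700)/(-1700) = (53/27 + 700)*(-1/1700) = (18953/27)*(-1/1700) = -18953/45900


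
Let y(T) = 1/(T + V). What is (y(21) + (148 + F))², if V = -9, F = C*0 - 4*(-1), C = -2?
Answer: 3330625/144 ≈ 23129.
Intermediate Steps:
F = 4 (F = -2*0 - 4*(-1) = 0 + 4 = 4)
y(T) = 1/(-9 + T) (y(T) = 1/(T - 9) = 1/(-9 + T))
(y(21) + (148 + F))² = (1/(-9 + 21) + (148 + 4))² = (1/12 + 152)² = (1825/12)² = 3330625/144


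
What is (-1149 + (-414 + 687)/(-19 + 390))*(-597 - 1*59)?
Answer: 39922848/53 ≈ 7.5326e+5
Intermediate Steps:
(-1149 + (-414 + 687)/(-19 + 390))*(-597 - 1*59) = (-1149 + 273/371)*(-597 - 59) = (-1149 + 273*(1/371))*(-656) = (-1149 + 39/53)*(-656) = -60858/53*(-656) = 39922848/53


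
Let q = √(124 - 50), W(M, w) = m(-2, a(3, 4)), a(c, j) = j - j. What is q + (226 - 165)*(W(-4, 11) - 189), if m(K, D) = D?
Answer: -11529 + √74 ≈ -11520.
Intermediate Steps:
a(c, j) = 0
W(M, w) = 0
q = √74 ≈ 8.6023
q + (226 - 165)*(W(-4, 11) - 189) = √74 + (226 - 165)*(0 - 189) = √74 + 61*(-189) = √74 - 11529 = -11529 + √74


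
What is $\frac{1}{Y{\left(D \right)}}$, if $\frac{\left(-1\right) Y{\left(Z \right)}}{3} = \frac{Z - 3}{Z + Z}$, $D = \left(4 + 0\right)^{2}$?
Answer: $- \frac{32}{39} \approx -0.82051$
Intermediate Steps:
$D = 16$ ($D = 4^{2} = 16$)
$Y{\left(Z \right)} = - \frac{3 \left(-3 + Z\right)}{2 Z}$ ($Y{\left(Z \right)} = - 3 \frac{Z - 3}{Z + Z} = - 3 \frac{-3 + Z}{2 Z} = - \frac{3 \left(-3 + Z\right)}{2 Z}$)
$\frac{1}{Y{\left(D \right)}} = \frac{1}{\frac{3}{2} \cdot \frac{1}{16} \left(3 - 16\right)} = \frac{1}{\frac{3}{2} \cdot \frac{1}{16} \left(-13\right)} = \frac{1}{- \frac{39}{32}} = - \frac{32}{39}$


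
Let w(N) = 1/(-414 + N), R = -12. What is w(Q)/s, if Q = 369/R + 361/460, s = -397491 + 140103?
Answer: 115/13141201728 ≈ 8.7511e-9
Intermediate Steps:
s = -257388
Q = -3446/115 (Q = 369/(-12) + 361/460 = 369*(-1/12) + 361*(1/460) = -123/4 + 361/460 = -3446/115 ≈ -29.965)
w(Q)/s = 1/(-414 - 3446/115*(-257388)) = -1/257388/(-51056/115) = -115/51056*(-1/257388) = 115/13141201728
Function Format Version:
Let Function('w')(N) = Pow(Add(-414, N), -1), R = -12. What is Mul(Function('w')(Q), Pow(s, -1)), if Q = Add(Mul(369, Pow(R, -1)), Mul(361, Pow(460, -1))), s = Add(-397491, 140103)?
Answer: Rational(115, 13141201728) ≈ 8.7511e-9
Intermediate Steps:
s = -257388
Q = Rational(-3446, 115) (Q = Add(Mul(369, Pow(-12, -1)), Mul(361, Pow(460, -1))) = Add(Mul(369, Rational(-1, 12)), Mul(361, Rational(1, 460))) = Add(Rational(-123, 4), Rational(361, 460)) = Rational(-3446, 115) ≈ -29.965)
Mul(Function('w')(Q), Pow(s, -1)) = Mul(Pow(Add(-414, Rational(-3446, 115)), -1), Pow(-257388, -1)) = Mul(Pow(Rational(-51056, 115), -1), Rational(-1, 257388)) = Mul(Rational(-115, 51056), Rational(-1, 257388)) = Rational(115, 13141201728)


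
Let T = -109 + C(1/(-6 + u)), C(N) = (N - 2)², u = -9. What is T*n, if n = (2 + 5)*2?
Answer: -329896/225 ≈ -1466.2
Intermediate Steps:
n = 14 (n = 7*2 = 14)
C(N) = (-2 + N)²
T = -23564/225 (T = -109 + (-2 + 1/(-6 - 9))² = -109 + (-2 + 1/(-15))² = -109 + (-2 - 1/15)² = -109 + (-31/15)² = -109 + 961/225 = -23564/225 ≈ -104.73)
T*n = -23564/225*14 = -329896/225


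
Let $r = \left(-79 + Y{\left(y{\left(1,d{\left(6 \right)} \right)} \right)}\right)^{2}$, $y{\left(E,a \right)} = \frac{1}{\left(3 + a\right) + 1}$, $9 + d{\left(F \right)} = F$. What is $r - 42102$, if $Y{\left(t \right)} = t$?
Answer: $-36018$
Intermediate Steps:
$d{\left(F \right)} = -9 + F$
$y{\left(E,a \right)} = \frac{1}{4 + a}$
$r = 6084$ ($r = \left(-79 + \frac{1}{4 + \left(-9 + 6\right)}\right)^{2} = \left(-79 + \frac{1}{4 - 3}\right)^{2} = \left(-79 + 1^{-1}\right)^{2} = \left(-79 + 1\right)^{2} = \left(-78\right)^{2} = 6084$)
$r - 42102 = 6084 - 42102 = -36018$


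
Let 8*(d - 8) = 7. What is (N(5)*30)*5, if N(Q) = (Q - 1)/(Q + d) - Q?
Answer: -26150/37 ≈ -706.76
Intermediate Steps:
d = 71/8 (d = 8 + (⅛)*7 = 8 + 7/8 = 71/8 ≈ 8.8750)
N(Q) = -Q + (-1 + Q)/(71/8 + Q) (N(Q) = (Q - 1)/(Q + 71/8) - Q = (-1 + Q)/(71/8 + Q) - Q = -Q + (-1 + Q)/(71/8 + Q))
(N(5)*30)*5 = (((-8 - 63*5 - 8*5²)/(71 + 8*5))*30)*5 = (((-8 - 315 - 8*25)/(71 + 40))*30)*5 = (((-8 - 315 - 200)/111)*30)*5 = (((1/111)*(-523))*30)*5 = -523/111*30*5 = -5230/37*5 = -26150/37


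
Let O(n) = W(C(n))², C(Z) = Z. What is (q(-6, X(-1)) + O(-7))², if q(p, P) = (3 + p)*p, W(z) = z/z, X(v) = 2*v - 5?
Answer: 361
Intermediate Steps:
X(v) = -5 + 2*v
W(z) = 1
q(p, P) = p*(3 + p)
O(n) = 1 (O(n) = 1² = 1)
(q(-6, X(-1)) + O(-7))² = (-6*(3 - 6) + 1)² = (-6*(-3) + 1)² = (18 + 1)² = 19² = 361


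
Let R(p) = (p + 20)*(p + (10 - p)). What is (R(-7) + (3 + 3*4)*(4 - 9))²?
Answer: 3025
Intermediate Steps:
R(p) = 200 + 10*p (R(p) = (20 + p)*10 = 200 + 10*p)
(R(-7) + (3 + 3*4)*(4 - 9))² = ((200 + 10*(-7)) + (3 + 3*4)*(4 - 9))² = ((200 - 70) + (3 + 12)*(-5))² = (130 + 15*(-5))² = (130 - 75)² = 55² = 3025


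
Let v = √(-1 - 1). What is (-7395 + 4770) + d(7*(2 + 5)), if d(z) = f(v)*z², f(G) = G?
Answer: -2625 + 2401*I*√2 ≈ -2625.0 + 3395.5*I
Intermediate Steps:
v = I*√2 (v = √(-2) = I*√2 ≈ 1.4142*I)
d(z) = I*√2*z² (d(z) = (I*√2)*z² = I*√2*z²)
(-7395 + 4770) + d(7*(2 + 5)) = (-7395 + 4770) + I*√2*(7*(2 + 5))² = -2625 + I*√2*(7*7)² = -2625 + I*√2*49² = -2625 + I*√2*2401 = -2625 + 2401*I*√2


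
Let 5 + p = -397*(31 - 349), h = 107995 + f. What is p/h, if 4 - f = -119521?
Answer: 126241/227520 ≈ 0.55486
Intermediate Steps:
f = 119525 (f = 4 - 1*(-119521) = 4 + 119521 = 119525)
h = 227520 (h = 107995 + 119525 = 227520)
p = 126241 (p = -5 - 397*(31 - 349) = -5 - 397*(-318) = -5 + 126246 = 126241)
p/h = 126241/227520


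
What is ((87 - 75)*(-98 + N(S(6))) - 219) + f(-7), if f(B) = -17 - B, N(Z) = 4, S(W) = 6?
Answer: -1357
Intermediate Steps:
((87 - 75)*(-98 + N(S(6))) - 219) + f(-7) = ((87 - 75)*(-98 + 4) - 219) + (-17 - 1*(-7)) = (12*(-94) - 219) + (-17 + 7) = (-1128 - 219) - 10 = -1347 - 10 = -1357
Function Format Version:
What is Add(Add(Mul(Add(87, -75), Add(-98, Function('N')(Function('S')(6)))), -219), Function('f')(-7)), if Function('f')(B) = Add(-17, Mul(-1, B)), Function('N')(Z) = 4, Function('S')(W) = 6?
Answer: -1357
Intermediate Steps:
Add(Add(Mul(Add(87, -75), Add(-98, Function('N')(Function('S')(6)))), -219), Function('f')(-7)) = Add(Add(Mul(Add(87, -75), Add(-98, 4)), -219), Add(-17, Mul(-1, -7))) = Add(Add(Mul(12, -94), -219), Add(-17, 7)) = Add(Add(-1128, -219), -10) = Add(-1347, -10) = -1357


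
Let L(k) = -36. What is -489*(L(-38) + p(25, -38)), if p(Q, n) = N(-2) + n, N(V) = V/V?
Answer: 35697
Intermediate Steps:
N(V) = 1
p(Q, n) = 1 + n
-489*(L(-38) + p(25, -38)) = -489*(-36 + (1 - 38)) = -489*(-36 - 37) = -489*(-73) = 35697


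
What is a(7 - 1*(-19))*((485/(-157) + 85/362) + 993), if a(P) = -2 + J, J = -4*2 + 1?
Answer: -506465433/56834 ≈ -8911.3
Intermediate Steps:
J = -7 (J = -8 + 1 = -7)
a(P) = -9 (a(P) = -2 - 7 = -9)
a(7 - 1*(-19))*((485/(-157) + 85/362) + 993) = -9*((485/(-157) + 85/362) + 993) = -9*((485*(-1/157) + 85*(1/362)) + 993) = -9*((-485/157 + 85/362) + 993) = -9*(-162225/56834 + 993) = -9*56273937/56834 = -506465433/56834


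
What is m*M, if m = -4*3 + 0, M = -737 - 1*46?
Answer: 9396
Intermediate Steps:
M = -783 (M = -737 - 46 = -783)
m = -12 (m = -12 + 0 = -12)
m*M = -12*(-783) = 9396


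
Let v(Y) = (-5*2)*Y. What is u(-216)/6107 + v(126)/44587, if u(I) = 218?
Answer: 2025146/272292809 ≈ 0.0074374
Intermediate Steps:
v(Y) = -10*Y
u(-216)/6107 + v(126)/44587 = 218/6107 - 10*126/44587 = 218*(1/6107) - 1260*1/44587 = 218/6107 - 1260/44587 = 2025146/272292809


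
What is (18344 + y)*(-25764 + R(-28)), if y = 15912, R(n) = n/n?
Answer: -882537328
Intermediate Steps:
R(n) = 1
(18344 + y)*(-25764 + R(-28)) = (18344 + 15912)*(-25764 + 1) = 34256*(-25763) = -882537328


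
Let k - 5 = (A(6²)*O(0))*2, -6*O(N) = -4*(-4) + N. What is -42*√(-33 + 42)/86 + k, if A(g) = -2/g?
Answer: 4448/1161 ≈ 3.8312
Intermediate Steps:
O(N) = -8/3 - N/6 (O(N) = -(-4*(-4) + N)/6 = -(16 + N)/6 = -8/3 - N/6)
k = 143/27 (k = 5 + ((-2/(6²))*(-8/3 - ⅙*0))*2 = 5 + ((-2/36)*(-8/3 + 0))*2 = 5 + (-2*1/36*(-8/3))*2 = 5 - 1/18*(-8/3)*2 = 5 + (4/27)*2 = 5 + 8/27 = 143/27 ≈ 5.2963)
-42*√(-33 + 42)/86 + k = -42*√(-33 + 42)/86 + 143/27 = -42*√9/86 + 143/27 = -126/86 + 143/27 = -42*3/86 + 143/27 = -63/43 + 143/27 = 4448/1161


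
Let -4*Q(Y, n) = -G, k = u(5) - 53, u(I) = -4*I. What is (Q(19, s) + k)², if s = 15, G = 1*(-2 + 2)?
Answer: 5329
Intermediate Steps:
G = 0 (G = 1*0 = 0)
k = -73 (k = -4*5 - 53 = -20 - 53 = -73)
Q(Y, n) = 0 (Q(Y, n) = -(-1)*0/4 = -¼*0 = 0)
(Q(19, s) + k)² = (0 - 73)² = (-73)² = 5329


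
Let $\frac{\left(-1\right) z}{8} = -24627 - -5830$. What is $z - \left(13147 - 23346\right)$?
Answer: $160575$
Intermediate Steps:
$z = 150376$ ($z = - 8 \left(-24627 - -5830\right) = - 8 \left(-24627 + 5830\right) = \left(-8\right) \left(-18797\right) = 150376$)
$z - \left(13147 - 23346\right) = 150376 - \left(13147 - 23346\right) = 150376 - -10199 = 150376 + 10199 = 160575$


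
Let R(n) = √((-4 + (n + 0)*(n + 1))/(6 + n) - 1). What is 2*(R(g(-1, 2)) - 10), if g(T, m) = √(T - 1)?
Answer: -20 + 4*√3*√(-1/(6 + I*√2)) ≈ -19.678 + 2.7718*I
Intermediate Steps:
g(T, m) = √(-1 + T)
R(n) = √(-1 + (-4 + n*(1 + n))/(6 + n)) (R(n) = √((-4 + n*(1 + n))/(6 + n) - 1) = √(-1 + (-4 + n*(1 + n))/(6 + n)))
2*(R(g(-1, 2)) - 10) = 2*(√((-10 + (√(-1 - 1))²)/(6 + √(-1 - 1))) - 10) = 2*(√((-10 + (√(-2))²)/(6 + √(-2))) - 10) = 2*(√((-10 + (I*√2)²)/(6 + I*√2)) - 10) = 2*(√((-10 - 2)/(6 + I*√2)) - 10) = 2*(√(-12/(6 + I*√2)) - 10) = 2*(2*√3*√(-1/(6 + I*√2)) - 10) = 2*(-10 + 2*√3*√(-1/(6 + I*√2))) = -20 + 4*√3*√(-1/(6 + I*√2))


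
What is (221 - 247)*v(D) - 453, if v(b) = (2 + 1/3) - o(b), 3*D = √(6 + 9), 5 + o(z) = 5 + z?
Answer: -1541/3 + 26*√15/3 ≈ -480.10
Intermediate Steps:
o(z) = z (o(z) = -5 + (5 + z) = z)
D = √15/3 (D = √(6 + 9)/3 = √15/3 ≈ 1.2910)
v(b) = 7/3 - b (v(b) = (2 + 1/3) - b = (2 + ⅓) - b = 7/3 - b)
(221 - 247)*v(D) - 453 = (221 - 247)*(7/3 - √15/3) - 453 = -26*(7/3 - √15/3) - 453 = (-182/3 + 26*√15/3) - 453 = -1541/3 + 26*√15/3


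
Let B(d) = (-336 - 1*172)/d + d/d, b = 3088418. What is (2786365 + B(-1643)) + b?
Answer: 9652270620/1643 ≈ 5.8748e+6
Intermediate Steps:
B(d) = 1 - 508/d (B(d) = (-336 - 172)/d + 1 = -508/d + 1 = 1 - 508/d)
(2786365 + B(-1643)) + b = (2786365 + (-508 - 1643)/(-1643)) + 3088418 = (2786365 - 1/1643*(-2151)) + 3088418 = (2786365 + 2151/1643) + 3088418 = 4577999846/1643 + 3088418 = 9652270620/1643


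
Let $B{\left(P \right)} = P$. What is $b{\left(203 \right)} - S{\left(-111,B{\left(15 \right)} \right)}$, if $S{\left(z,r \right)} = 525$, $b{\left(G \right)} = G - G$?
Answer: $-525$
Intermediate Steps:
$b{\left(G \right)} = 0$
$b{\left(203 \right)} - S{\left(-111,B{\left(15 \right)} \right)} = 0 - 525 = -525$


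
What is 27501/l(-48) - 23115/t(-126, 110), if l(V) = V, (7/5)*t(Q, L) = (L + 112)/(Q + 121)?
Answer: 92301/592 ≈ 155.91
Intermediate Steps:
t(Q, L) = 5*(112 + L)/(7*(121 + Q)) (t(Q, L) = 5*((L + 112)/(Q + 121))/7 = 5*((112 + L)/(121 + Q))/7 = 5*(112 + L)/(7*(121 + Q)))
27501/l(-48) - 23115/t(-126, 110) = 27501/(-48) - 23115*7*(121 - 126)/(5*(112 + 110)) = 27501*(-1/48) - 23115/((5/7)*222/(-5)) = -9167/16 - 23115/((5/7)*(-1/5)*222) = -9167/16 - 23115/(-222/7) = -9167/16 - 23115*(-7/222) = -9167/16 + 53935/74 = 92301/592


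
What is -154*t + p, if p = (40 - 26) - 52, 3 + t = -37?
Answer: 6122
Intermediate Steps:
t = -40 (t = -3 - 37 = -40)
p = -38 (p = 14 - 52 = -38)
-154*t + p = -154*(-40) - 38 = 6160 - 38 = 6122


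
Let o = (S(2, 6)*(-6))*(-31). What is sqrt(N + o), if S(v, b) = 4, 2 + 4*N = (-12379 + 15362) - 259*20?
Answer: sqrt(777)/2 ≈ 13.937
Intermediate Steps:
N = -2199/4 (N = -1/2 + ((-12379 + 15362) - 259*20)/4 = -1/2 + (2983 - 5180)/4 = -1/2 + (1/4)*(-2197) = -1/2 - 2197/4 = -2199/4 ≈ -549.75)
o = 744 (o = (4*(-6))*(-31) = -24*(-31) = 744)
sqrt(N + o) = sqrt(-2199/4 + 744) = sqrt(777/4) = sqrt(777)/2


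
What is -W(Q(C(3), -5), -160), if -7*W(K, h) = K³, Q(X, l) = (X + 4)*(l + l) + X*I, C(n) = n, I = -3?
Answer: -493039/7 ≈ -70434.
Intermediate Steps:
Q(X, l) = -3*X + 2*l*(4 + X) (Q(X, l) = (X + 4)*(l + l) + X*(-3) = (4 + X)*(2*l) - 3*X = 2*l*(4 + X) - 3*X = -3*X + 2*l*(4 + X))
W(K, h) = -K³/7
-W(Q(C(3), -5), -160) = -(-1)*(-3*3 + 8*(-5) + 2*3*(-5))³/7 = -(-1)*(-9 - 40 - 30)³/7 = -(-1)*(-79)³/7 = -(-1)*(-493039)/7 = -1*493039/7 = -493039/7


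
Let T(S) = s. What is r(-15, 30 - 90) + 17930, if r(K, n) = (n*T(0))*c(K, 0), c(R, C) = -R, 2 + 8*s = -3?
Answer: 36985/2 ≈ 18493.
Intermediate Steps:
s = -5/8 (s = -1/4 + (1/8)*(-3) = -1/4 - 3/8 = -5/8 ≈ -0.62500)
T(S) = -5/8
r(K, n) = 5*K*n/8 (r(K, n) = (n*(-5/8))*(-K) = (-5*n/8)*(-K) = 5*K*n/8)
r(-15, 30 - 90) + 17930 = (5/8)*(-15)*(30 - 90) + 17930 = (5/8)*(-15)*(-60) + 17930 = 1125/2 + 17930 = 36985/2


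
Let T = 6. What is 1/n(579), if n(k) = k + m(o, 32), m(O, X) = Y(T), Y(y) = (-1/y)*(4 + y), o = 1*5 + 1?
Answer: 3/1732 ≈ 0.0017321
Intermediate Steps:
o = 6 (o = 5 + 1 = 6)
Y(y) = -(4 + y)/y
m(O, X) = -5/3 (m(O, X) = (-4 - 1*6)/6 = (-4 - 6)/6 = (⅙)*(-10) = -5/3)
n(k) = -5/3 + k (n(k) = k - 5/3 = -5/3 + k)
1/n(579) = 1/(-5/3 + 579) = 1/(1732/3) = 3/1732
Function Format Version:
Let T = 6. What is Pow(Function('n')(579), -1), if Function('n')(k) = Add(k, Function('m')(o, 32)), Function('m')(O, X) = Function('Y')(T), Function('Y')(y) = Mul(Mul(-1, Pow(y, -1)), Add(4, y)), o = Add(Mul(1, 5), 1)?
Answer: Rational(3, 1732) ≈ 0.0017321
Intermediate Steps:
o = 6 (o = Add(5, 1) = 6)
Function('Y')(y) = Mul(-1, Pow(y, -1), Add(4, y))
Function('m')(O, X) = Rational(-5, 3) (Function('m')(O, X) = Mul(Pow(6, -1), Add(-4, Mul(-1, 6))) = Mul(Rational(1, 6), Add(-4, -6)) = Mul(Rational(1, 6), -10) = Rational(-5, 3))
Function('n')(k) = Add(Rational(-5, 3), k) (Function('n')(k) = Add(k, Rational(-5, 3)) = Add(Rational(-5, 3), k))
Pow(Function('n')(579), -1) = Pow(Add(Rational(-5, 3), 579), -1) = Pow(Rational(1732, 3), -1) = Rational(3, 1732)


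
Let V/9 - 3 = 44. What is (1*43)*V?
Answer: 18189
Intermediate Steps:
V = 423 (V = 27 + 9*44 = 27 + 396 = 423)
(1*43)*V = (1*43)*423 = 43*423 = 18189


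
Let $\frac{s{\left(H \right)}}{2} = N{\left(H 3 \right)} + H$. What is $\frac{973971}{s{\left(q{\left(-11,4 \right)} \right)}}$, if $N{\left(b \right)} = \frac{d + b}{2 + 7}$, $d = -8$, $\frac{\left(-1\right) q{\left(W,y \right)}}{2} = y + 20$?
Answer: $- \frac{8765739}{1168} \approx -7504.9$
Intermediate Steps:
$q{\left(W,y \right)} = -40 - 2 y$ ($q{\left(W,y \right)} = - 2 \left(y + 20\right) = - 2 \left(20 + y\right) = -40 - 2 y$)
$N{\left(b \right)} = - \frac{8}{9} + \frac{b}{9}$ ($N{\left(b \right)} = \frac{-8 + b}{2 + 7} = \frac{-8 + b}{9} = \left(-8 + b\right) \frac{1}{9} = - \frac{8}{9} + \frac{b}{9}$)
$s{\left(H \right)} = - \frac{16}{9} + \frac{8 H}{3}$ ($s{\left(H \right)} = 2 \left(\left(- \frac{8}{9} + \frac{H 3}{9}\right) + H\right) = 2 \left(\left(- \frac{8}{9} + \frac{3 H}{9}\right) + H\right) = 2 \left(\left(- \frac{8}{9} + \frac{H}{3}\right) + H\right) = 2 \left(- \frac{8}{9} + \frac{4 H}{3}\right) = - \frac{16}{9} + \frac{8 H}{3}$)
$\frac{973971}{s{\left(q{\left(-11,4 \right)} \right)}} = \frac{973971}{- \frac{16}{9} + \frac{8 \left(-40 - 8\right)}{3}} = \frac{973971}{- \frac{16}{9} + \frac{8}{3} \left(-48\right)} = \frac{973971}{- \frac{16}{9} - 128} = \frac{973971}{- \frac{1168}{9}} = 973971 \left(- \frac{9}{1168}\right) = - \frac{8765739}{1168}$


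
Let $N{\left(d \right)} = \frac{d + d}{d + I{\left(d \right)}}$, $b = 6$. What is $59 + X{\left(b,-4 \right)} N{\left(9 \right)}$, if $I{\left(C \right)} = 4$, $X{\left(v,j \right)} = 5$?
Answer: $\frac{857}{13} \approx 65.923$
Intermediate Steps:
$N{\left(d \right)} = \frac{2 d}{4 + d}$ ($N{\left(d \right)} = \frac{d + d}{d + 4} = \frac{2 d}{4 + d}$)
$59 + X{\left(b,-4 \right)} N{\left(9 \right)} = 59 + 5 \cdot 2 \cdot 9 \frac{1}{4 + 9} = 59 + 5 \cdot 2 \cdot 9 \cdot \frac{1}{13} = 59 + 5 \cdot \frac{18}{13} = 59 + \frac{90}{13} = \frac{857}{13}$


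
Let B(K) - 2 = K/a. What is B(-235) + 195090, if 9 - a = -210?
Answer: 42724913/219 ≈ 1.9509e+5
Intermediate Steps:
a = 219 (a = 9 - 1*(-210) = 9 + 210 = 219)
B(K) = 2 + K/219
B(-235) + 195090 = (2 + (1/219)*(-235)) + 195090 = (2 - 235/219) + 195090 = 203/219 + 195090 = 42724913/219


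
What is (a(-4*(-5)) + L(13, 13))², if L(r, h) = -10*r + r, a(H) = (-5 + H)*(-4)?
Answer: 31329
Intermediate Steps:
a(H) = 20 - 4*H
L(r, h) = -9*r
(a(-4*(-5)) + L(13, 13))² = ((20 - (-16)*(-5)) - 9*13)² = ((20 - 4*20) - 117)² = ((20 - 80) - 117)² = (-60 - 117)² = (-177)² = 31329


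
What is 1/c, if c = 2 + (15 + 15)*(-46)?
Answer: -1/1378 ≈ -0.00072569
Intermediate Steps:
c = -1378 (c = 2 + 30*(-46) = 2 - 1380 = -1378)
1/c = 1/(-1378) = -1/1378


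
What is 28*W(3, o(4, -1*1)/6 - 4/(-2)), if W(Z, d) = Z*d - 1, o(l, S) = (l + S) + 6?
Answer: 266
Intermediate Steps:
o(l, S) = 6 + S + l (o(l, S) = (S + l) + 6 = 6 + S + l)
W(Z, d) = -1 + Z*d
28*W(3, o(4, -1*1)/6 - 4/(-2)) = 28*(-1 + 3*((6 - 1*1 + 4)/6 - 4/(-2))) = 28*(-1 + 3*((6 - 1 + 4)*(⅙) - 4*(-½))) = 28*(-1 + 3*(9*(⅙) + 2)) = 28*(-1 + 3*(3/2 + 2)) = 28*(-1 + 3*(7/2)) = 28*(-1 + 21/2) = 28*(19/2) = 266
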